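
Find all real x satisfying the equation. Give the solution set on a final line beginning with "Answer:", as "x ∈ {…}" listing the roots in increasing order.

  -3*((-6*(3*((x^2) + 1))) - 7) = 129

Step 1. [-3*((-6*(3*((x^2) + 1))) - 7) = 129] leading coefficient -3: divide by -3, so div: (-6*(3*((x^2) + 1))) - 7 = -43.
Step 2. [(-6*(3*((x^2) + 1))) - 7 = -43] peel the -7: add 7 from each side. So sub: -6*(3*((x^2) + 1)) = -36.
Step 3. [-6*(3*((x^2) + 1)) = -36] -6·(inner) — divide through by -6 ⇒ div: 3*((x^2) + 1) = 6.
Step 4. [3*((x^2) + 1) = 6] leading coefficient 3: divide by 3, so div: (x^2) + 1 = 2.
Step 5. [(x^2) + 1 = 2] +1 is outermost — subtract 1 both sides, so sub: x^2 = 1.
Step 6. [x^2 = 1] √ both sides: 1 ≥ 0 gives two branches ⇒ sqrt: x = 1 or -1.

Answer: x ∈ {-1, 1}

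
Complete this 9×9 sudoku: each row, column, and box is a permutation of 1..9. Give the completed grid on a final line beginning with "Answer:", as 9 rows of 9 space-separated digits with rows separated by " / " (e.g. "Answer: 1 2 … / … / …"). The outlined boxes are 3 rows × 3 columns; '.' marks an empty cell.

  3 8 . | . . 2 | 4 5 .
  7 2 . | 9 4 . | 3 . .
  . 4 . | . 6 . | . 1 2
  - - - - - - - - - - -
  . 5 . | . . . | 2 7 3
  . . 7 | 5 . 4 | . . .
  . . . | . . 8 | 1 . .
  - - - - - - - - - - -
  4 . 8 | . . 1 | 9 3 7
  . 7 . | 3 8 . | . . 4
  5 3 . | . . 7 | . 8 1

Step 1. [r2c8∈{6}] r2c8 has the single candidate 6, so r2c8=6.
Step 2. [r7c2∈{6}] nothing but 6 survives at r7c2. So r7c2=6.
Step 3. [r6c2∈{9}] only 9 remains possible at r6c2, so r6c2=9.
Step 4. [r6c3∈{2,3,4,6}] 3 has one home in col 3: r6c3. So r6c3=3.
Step 5. [r5c2∈{1}] r5c2's peers cover all but 1, so r5c2=1.
Step 6. [r7c4∈{2}] r7c4 is down to just 2, so r7c4=2.
Step 7. [r9c5∈{9}] only 9 remains possible at r9c5. So r9c5=9.
Step 8. [r3c1∈{9}] nothing but 9 survives at r3c1. So r3c1=9.
Step 9. [r2c3∈{1,5}] 1 has one home in row 2: r2c3, so r2c3=1.
Step 10. [r9c7∈{6}] r9c7's peers cover all but 6, so r9c7=6.
Step 11. [r5c7∈{8}] r5c7 is down to just 8, so r5c7=8.
Step 12. [r2c6∈{5}] only 5 remains possible at r2c6. So r2c6=5.
Step 13. [r9c3∈{2}] r9c3 is down to just 2, so r9c3=2.
Step 14. [r4c5∈{1}] r4c5 has the single candidate 1, so r4c5=1.
Step 15. [r4c4∈{6}] nothing but 6 survives at r4c4, so r4c4=6.
Step 16. [r6c4∈{7}] r6c4's peers cover all but 7. So r6c4=7.
Step 17. [r6c5∈{2}] r6c5 has the single candidate 2, so r6c5=2.
Step 18. [r6c1∈{6}] r6c1's peers cover all but 6. So r6c1=6.
Step 19. [r1c9∈{9}] r1c9 has the single candidate 9 ⇒ r1c9=9.
Step 20. [r5c9∈{6}] only 6 remains possible at r5c9. So r5c9=6.
Step 21. [r3c3∈{5}] r3c3 is down to just 5. So r3c3=5.
Step 22. [r8c8∈{2}] nothing but 2 survives at r8c8 ⇒ r8c8=2.
Step 23. [r3c4∈{8}] r3c4's peers cover all but 8, so r3c4=8.
Step 24. [r3c7∈{7}] r3c7's peers cover all but 7, so r3c7=7.
Step 25. [r2c9∈{8}] only 8 remains possible at r2c9, so r2c9=8.
Step 26. [r3c6∈{3}] r3c6 has the single candidate 3, so r3c6=3.
Step 27. [r8c3∈{9}] r8c3 is down to just 9, so r8c3=9.
Step 28. [r7c5∈{5}] only 5 remains possible at r7c5 ⇒ r7c5=5.
Step 29. [r1c4∈{1}] r1c4's peers cover all but 1. So r1c4=1.
Step 30. [r8c6∈{6}] r8c6 is down to just 6, so r8c6=6.
Step 31. [r5c5∈{3}] r5c5's peers cover all but 3. So r5c5=3.
Step 32. [r8c7∈{5}] r8c7 is down to just 5, so r8c7=5.
Step 33. [r5c8∈{9}] r5c8 is down to just 9, so r5c8=9.
Step 34. [r4c6∈{9}] r4c6's peers cover all but 9, so r4c6=9.
Step 35. [r4c1∈{8}] r4c1 has the single candidate 8, so r4c1=8.
Step 36. [r9c4∈{4}] nothing but 4 survives at r9c4 ⇒ r9c4=4.
Step 37. [r6c9∈{5}] nothing but 5 survives at r6c9. So r6c9=5.
Step 38. [r1c5∈{7}] r1c5 is down to just 7, so r1c5=7.
Step 39. [r6c8∈{4}] r6c8's peers cover all but 4, so r6c8=4.
Step 40. [r8c1∈{1}] r8c1 has the single candidate 1. So r8c1=1.
Step 41. [r1c3∈{6}] nothing but 6 survives at r1c3. So r1c3=6.
Step 42. [r5c1∈{2}] r5c1 is down to just 2 ⇒ r5c1=2.
Step 43. [r4c3∈{4}] nothing but 4 survives at r4c3. So r4c3=4.

Answer: 3 8 6 1 7 2 4 5 9 / 7 2 1 9 4 5 3 6 8 / 9 4 5 8 6 3 7 1 2 / 8 5 4 6 1 9 2 7 3 / 2 1 7 5 3 4 8 9 6 / 6 9 3 7 2 8 1 4 5 / 4 6 8 2 5 1 9 3 7 / 1 7 9 3 8 6 5 2 4 / 5 3 2 4 9 7 6 8 1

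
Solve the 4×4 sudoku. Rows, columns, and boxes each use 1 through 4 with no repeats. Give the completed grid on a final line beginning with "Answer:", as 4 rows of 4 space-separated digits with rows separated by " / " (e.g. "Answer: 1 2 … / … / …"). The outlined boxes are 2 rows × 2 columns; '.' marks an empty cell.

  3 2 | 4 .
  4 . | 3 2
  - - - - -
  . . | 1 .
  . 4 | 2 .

Step 1. [r3c2∈{3}] r3c2 has the single candidate 3 ⇒ r3c2=3.
Step 2. [r4c4∈{3}] r4c4 is down to just 3. So r4c4=3.
Step 3. [r1c4∈{1}] only 1 remains possible at r1c4, so r1c4=1.
Step 4. [r3c4∈{4}] r3c4's peers cover all but 4. So r3c4=4.
Step 5. [r4c1∈{1}] r4c1's peers cover all but 1, so r4c1=1.
Step 6. [r2c2∈{1}] r2c2's peers cover all but 1. So r2c2=1.
Step 7. [r3c1∈{2}] r3c1 has the single candidate 2 ⇒ r3c1=2.

Answer: 3 2 4 1 / 4 1 3 2 / 2 3 1 4 / 1 4 2 3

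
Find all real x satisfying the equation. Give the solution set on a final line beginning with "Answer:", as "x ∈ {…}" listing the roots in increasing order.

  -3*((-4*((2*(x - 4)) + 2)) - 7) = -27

Step 1. [-3*((-4*((2*(x - 4)) + 2)) - 7) = -27] -3·(inner) — divide through by -3, so div: (-4*((2*(x - 4)) + 2)) - 7 = 9.
Step 2. [(-4*((2*(x - 4)) + 2)) - 7 = 9] peel the -7: add 7 from each side, so sub: -4*((2*(x - 4)) + 2) = 16.
Step 3. [-4*((2*(x - 4)) + 2) = 16] leading coefficient -4: divide by -4. So div: (2*(x - 4)) + 2 = -4.
Step 4. [(2*(x - 4)) + 2 = -4] 2 comes off first (subtract 2), so sub: 2*(x - 4) = -6.
Step 5. [2*(x - 4) = -6] 2 out front; divide by 2, so div: x - 4 = -3.
Step 6. [x - 4 = -3] add 4: x sits inside (… - 4). So sub: x = 1.

Answer: x ∈ {1}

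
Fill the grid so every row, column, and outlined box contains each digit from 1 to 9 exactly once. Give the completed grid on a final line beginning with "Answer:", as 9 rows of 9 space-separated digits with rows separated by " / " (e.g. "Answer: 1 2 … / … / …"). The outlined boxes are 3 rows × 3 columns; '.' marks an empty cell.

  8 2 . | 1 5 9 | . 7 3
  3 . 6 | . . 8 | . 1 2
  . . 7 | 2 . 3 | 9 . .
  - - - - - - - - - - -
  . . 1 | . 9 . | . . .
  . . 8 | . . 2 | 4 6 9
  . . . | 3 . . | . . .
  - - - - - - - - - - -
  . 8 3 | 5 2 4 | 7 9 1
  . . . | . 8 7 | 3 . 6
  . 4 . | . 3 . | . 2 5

Step 1. [r9c1∈{1,6,7,9}] across row 9, 7 lands solely at r9c1 ⇒ r9c1=7.
Step 2. [r5c1∈{5}] only 5 remains possible at r5c1, so r5c1=5.
Step 3. [r4c4∈{4,6,7,8}] 8 has one home in col 4: r4c4, so r4c4=8.
Step 4. [r6c5∈{1,4,6,7}] across box 5, 4 lands solely at r6c5 ⇒ r6c5=4.
Step 5. [r9c3∈{9}] r9c3 has the single candidate 9 ⇒ r9c3=9.
Step 6. [r6c3∈{2}] only 2 remains possible at r6c3 ⇒ r6c3=2.
Step 7. [r2c7∈{5}] r2c7 is down to just 5, so r2c7=5.
Step 8. [r3c9∈{4,8}] r3c9 is the only open cell in col 9 admitting 4 ⇒ r3c9=4.
Step 9. [r6c9∈{7,8}] 8 has one home in col 9: r6c9, so r6c9=8.
Step 10. [r6c2∈{6,7,9}] in row 6, 7 fits only at r6c2, so r6c2=7.
Step 11. [r4c2∈{3,6}] 6 has one home in col 2: r4c2. So r4c2=6.
Step 12. [r6c6∈{1,5,6}] row 6 places 6 nowhere but r6c6. So r6c6=6.
Step 13. [r2c5∈{7}] r2c5 is down to just 7, so r2c5=7.
Step 14. [r3c1∈{1}] r3c1's peers cover all but 1, so r3c1=1.
Step 15. [r6c8∈{5}] r6c8 is down to just 5. So r6c8=5.
Step 16. [r8c3∈{5}] r8c3 is down to just 5, so r8c3=5.
Step 17. [r4c8∈{3}] nothing but 3 survives at r4c8 ⇒ r4c8=3.
Step 18. [r1c7∈{6}] r1c7's peers cover all but 6, so r1c7=6.
Step 19. [r4c6∈{5}] r4c6 has the single candidate 5, so r4c6=5.
Step 20. [r2c2∈{9}] only 9 remains possible at r2c2 ⇒ r2c2=9.
Step 21. [r5c4∈{7}] nothing but 7 survives at r5c4 ⇒ r5c4=7.
Step 22. [r3c5∈{6}] r3c5 is down to just 6 ⇒ r3c5=6.
Step 23. [r1c3∈{4}] only 4 remains possible at r1c3 ⇒ r1c3=4.
Step 24. [r2c4∈{4}] r2c4's peers cover all but 4, so r2c4=4.
Step 25. [r7c1∈{6}] only 6 remains possible at r7c1 ⇒ r7c1=6.
Step 26. [r6c7∈{1}] only 1 remains possible at r6c7. So r6c7=1.
Step 27. [r5c2∈{3}] r5c2's peers cover all but 3. So r5c2=3.
Step 28. [r9c6∈{1}] only 1 remains possible at r9c6 ⇒ r9c6=1.
Step 29. [r4c1∈{4}] r4c1 has the single candidate 4. So r4c1=4.
Step 30. [r6c1∈{9}] only 9 remains possible at r6c1. So r6c1=9.
Step 31. [r4c9∈{7}] r4c9 is down to just 7. So r4c9=7.
Step 32. [r9c7∈{8}] nothing but 8 survives at r9c7. So r9c7=8.
Step 33. [r8c1∈{2}] r8c1 has the single candidate 2. So r8c1=2.
Step 34. [r5c5∈{1}] only 1 remains possible at r5c5. So r5c5=1.
Step 35. [r8c8∈{4}] r8c8 has the single candidate 4. So r8c8=4.
Step 36. [r8c2∈{1}] r8c2's peers cover all but 1, so r8c2=1.
Step 37. [r4c7∈{2}] r4c7's peers cover all but 2 ⇒ r4c7=2.
Step 38. [r3c8∈{8}] r3c8 is down to just 8. So r3c8=8.
Step 39. [r3c2∈{5}] r3c2's peers cover all but 5, so r3c2=5.
Step 40. [r9c4∈{6}] r9c4 has the single candidate 6, so r9c4=6.
Step 41. [r8c4∈{9}] r8c4's peers cover all but 9 ⇒ r8c4=9.

Answer: 8 2 4 1 5 9 6 7 3 / 3 9 6 4 7 8 5 1 2 / 1 5 7 2 6 3 9 8 4 / 4 6 1 8 9 5 2 3 7 / 5 3 8 7 1 2 4 6 9 / 9 7 2 3 4 6 1 5 8 / 6 8 3 5 2 4 7 9 1 / 2 1 5 9 8 7 3 4 6 / 7 4 9 6 3 1 8 2 5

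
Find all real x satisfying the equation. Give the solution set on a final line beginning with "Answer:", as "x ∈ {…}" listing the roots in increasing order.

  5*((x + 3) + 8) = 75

Step 1. [5*((x + 3) + 8) = 75] divide by the outer 5, so div: (x + 3) + 8 = 15.
Step 2. [(x + 3) + 8 = 15] the outer +8 inverts by subtracting 8 ⇒ sub: x + 3 = 7.
Step 3. [x + 3 = 7] +3 is outermost — subtract 3 both sides ⇒ sub: x = 4.

Answer: x ∈ {4}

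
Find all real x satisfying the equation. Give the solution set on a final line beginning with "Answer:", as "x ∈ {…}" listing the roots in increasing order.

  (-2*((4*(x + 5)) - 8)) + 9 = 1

Step 1. [(-2*((4*(x + 5)) - 8)) + 9 = 1] +9 is outermost — subtract 9 both sides, so sub: -2*((4*(x + 5)) - 8) = -8.
Step 2. [-2*((4*(x + 5)) - 8) = -8] -2 out front; divide by -2, so div: (4*(x + 5)) - 8 = 4.
Step 3. [(4*(x + 5)) - 8 = 4] add 8: x sits inside (… - 8). So sub: 4*(x + 5) = 12.
Step 4. [4*(x + 5) = 12] 4·(inner) — divide through by 4, so div: x + 5 = 3.
Step 5. [x + 5 = 3] subtract 5: x sits inside (… + 5). So sub: x = -2.

Answer: x ∈ {-2}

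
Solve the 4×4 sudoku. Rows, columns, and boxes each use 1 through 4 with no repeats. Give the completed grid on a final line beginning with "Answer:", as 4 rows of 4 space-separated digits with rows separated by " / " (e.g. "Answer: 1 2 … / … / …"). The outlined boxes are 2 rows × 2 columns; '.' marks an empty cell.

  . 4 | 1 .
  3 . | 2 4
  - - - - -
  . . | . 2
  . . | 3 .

Step 1. [r4c1∈{1,2,4}] across row 4, 4 lands solely at r4c1, so r4c1=4.
Step 2. [r3c1∈{1}] r3c1 has the single candidate 1 ⇒ r3c1=1.
Step 3. [r4c4∈{1}] r4c4 is down to just 1. So r4c4=1.
Step 4. [r3c2∈{3}] nothing but 3 survives at r3c2 ⇒ r3c2=3.
Step 5. [r1c1∈{2}] nothing but 2 survives at r1c1. So r1c1=2.
Step 6. [r1c4∈{3}] nothing but 3 survives at r1c4, so r1c4=3.
Step 7. [r3c3∈{4}] nothing but 4 survives at r3c3 ⇒ r3c3=4.
Step 8. [r2c2∈{1}] r2c2's peers cover all but 1, so r2c2=1.
Step 9. [r4c2∈{2}] nothing but 2 survives at r4c2, so r4c2=2.

Answer: 2 4 1 3 / 3 1 2 4 / 1 3 4 2 / 4 2 3 1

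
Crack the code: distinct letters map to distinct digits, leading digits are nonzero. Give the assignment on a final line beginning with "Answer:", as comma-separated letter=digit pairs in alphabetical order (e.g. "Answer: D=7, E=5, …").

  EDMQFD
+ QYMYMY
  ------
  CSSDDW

Step 1. [col 1: D + Y ≡ W (mod 10)] column 1 (D + Y ≡ W (mod 10), carry-in 0) doesn't pin Y yet; pick Y=4 and continue ⇒ Y=4.
Step 2. [col 1: D + Y ≡ W (mod 10)] column 1 (D + Y ≡ W (mod 10), carry-in 0) doesn't pin D yet; pick D=7 and continue, so D=7.
Step 3. [col 1: D + Y ≡ W (mod 10)] in column 1 we have D+Y≡W with carry-in 0; given D=7, Y=4 and digits 4,7 already taken and all letters distinct, that pins W to 1, so W=1.
Step 4. [col 2: F + M ≡ D (mod 10)] no forcing yet in column 2 (carry-in 1); F=0 is free and consistent — try it. So F=0.
Step 5. [col 2: F + M ≡ D (mod 10)] from column 2 (F=0, D=7, carry-in 1, digits 0,1,4,7 already taken and all letters distinct): M must equal 6 ⇒ M=6.
Step 6. [col 3: Q + Y ≡ D (mod 10)] column 3: given Y=4, D=7, carry-in 0, and digits 0,1,4,6,7 already taken and all letters distinct, Q+Y≡D (mod 10) forces Q=3 ⇒ Q=3.
Step 7. [col 4: M + M ≡ S (mod 10)] column 4 reads M+M+carry(0)=S with M=6; with digits 0,1,3,4,6,7 already taken and all letters distinct, the only value for S is 2 ⇒ S=2.
Step 8. [col 6: E + Q ≡ C (mod 10)] in column 6 we have E+Q≡C with carry-in 1; given Q=3 and digits 0,1,2,3,4,6,7 already taken and all letters distinct, that pins C to 9 ⇒ C=9.
Step 9. [col 6: E + Q ≡ C (mod 10)] in column 6 we have E+Q≡C with carry-in 1; given Q=3, C=9 and digits 0,1,2,3,4,6,7,9 already taken and all letters distinct, that pins E to 5, so E=5.

Answer: C=9, D=7, E=5, F=0, M=6, Q=3, S=2, W=1, Y=4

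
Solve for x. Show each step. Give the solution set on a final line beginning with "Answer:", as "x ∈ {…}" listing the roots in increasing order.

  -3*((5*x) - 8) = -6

Step 1. [-3*((5*x) - 8) = -6] divide by the outer -3, so div: (5*x) - 8 = 2.
Step 2. [(5*x) - 8 = 2] -8 is outermost — add 8 both sides. So sub: 5*x = 10.
Step 3. [5*x = 10] 5·(inner) — divide through by 5, so div: x = 2.

Answer: x ∈ {2}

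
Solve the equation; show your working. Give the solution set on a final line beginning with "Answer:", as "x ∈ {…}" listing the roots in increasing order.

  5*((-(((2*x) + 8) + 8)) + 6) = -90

Step 1. [5*((-(((2*x) + 8) + 8)) + 6) = -90] LHS = 5·(…); ÷5 both sides. So div: (-(((2*x) + 8) + 8)) + 6 = -18.
Step 2. [(-(((2*x) + 8) + 8)) + 6 = -18] subtract 6: x sits inside (… + 6). So sub: -(((2*x) + 8) + 8) = -24.
Step 3. [-(((2*x) + 8) + 8) = -24] flip signs both sides, so neg: ((2*x) + 8) + 8 = 24.
Step 4. [((2*x) + 8) + 8 = 24] the outer +8 inverts by subtracting 8 ⇒ sub: (2*x) + 8 = 16.
Step 5. [(2*x) + 8 = 16] 2 | LHS and 2 | 16: pull 2 out, so factor: x + 4 = 8.
Step 6. [x + 4 = 8] peel the +4: subtract 4 from each side, so sub: x = 4.

Answer: x ∈ {4}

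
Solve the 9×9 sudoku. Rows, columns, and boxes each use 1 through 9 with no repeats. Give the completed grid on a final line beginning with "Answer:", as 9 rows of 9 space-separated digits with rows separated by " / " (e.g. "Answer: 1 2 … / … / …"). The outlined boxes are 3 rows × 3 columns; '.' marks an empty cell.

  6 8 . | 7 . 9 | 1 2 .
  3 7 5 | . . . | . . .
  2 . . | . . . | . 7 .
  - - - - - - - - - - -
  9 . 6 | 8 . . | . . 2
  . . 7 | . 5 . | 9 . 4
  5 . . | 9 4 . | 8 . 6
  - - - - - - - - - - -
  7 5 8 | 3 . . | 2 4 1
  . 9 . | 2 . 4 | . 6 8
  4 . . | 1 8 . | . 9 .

Step 1. [r6c6∈{1,2,3,7}] in row 6, 7 fits only at r6c6. So r6c6=7.
Step 2. [r8c7∈{3,5,7}] r8c7 is the only open cell in row 8 admitting 5 ⇒ r8c7=5.
Step 3. [r5c6∈{1,2,3,6}] in box 5, 2 fits only at r5c6 ⇒ r5c6=2.
Step 4. [r3c6∈{1,3,5,6,8}] r3c6 is the only open cell in row 3 admitting 8, so r3c6=8.
Step 5. [r4c6∈{1,3}] 3 has one home in col 6: r4c6, so r4c6=3.
Step 6. [r4c5∈{1}] only 1 remains possible at r4c5 ⇒ r4c5=1.
Step 7. [r8c3∈{1,3}] in row 8, 3 fits only at r8c3, so r8c3=3.
Step 8. [r3c3∈{1,4,9}] across col 3, 9 lands solely at r3c3, so r3c3=9.
Step 9. [r6c3∈{1,2}] r6c3 is the only open cell in col 3 admitting 1 ⇒ r6c3=1.
Step 10. [r7c6∈{6}] nothing but 6 survives at r7c6 ⇒ r7c6=6.
Step 11. [r3c4∈{4,5,6}] col 4 places 5 nowhere but r3c4. So r3c4=5.
Step 12. [r3c9∈{3}] r3c9's peers cover all but 3, so r3c9=3.
Step 13. [r3c5∈{6}] r3c5 has the single candidate 6 ⇒ r3c5=6.
Step 14. [r6c2∈{2,3}] r6c2 is the only open cell in row 6 admitting 2. So r6c2=2.
Step 15. [r3c7∈{4}] r3c7 has the single candidate 4, so r3c7=4.
Step 16. [r4c7∈{7}] r4c7 has the single candidate 7. So r4c7=7.
Step 17. [r6c8∈{3}] r6c8 has the single candidate 3. So r6c8=3.
Step 18. [r1c5∈{3}] nothing but 3 survives at r1c5. So r1c5=3.
Step 19. [r9c2∈{6}] only 6 remains possible at r9c2. So r9c2=6.
Step 20. [r9c9∈{7}] nothing but 7 survives at r9c9. So r9c9=7.
Step 21. [r1c9∈{5}] nothing but 5 survives at r1c9. So r1c9=5.
Step 22. [r2c6∈{1}] nothing but 1 survives at r2c6, so r2c6=1.
Step 23. [r9c3∈{2}] r9c3 is down to just 2. So r9c3=2.
Step 24. [r4c8∈{5}] r4c8's peers cover all but 5, so r4c8=5.
Step 25. [r5c2∈{3}] only 3 remains possible at r5c2 ⇒ r5c2=3.
Step 26. [r2c8∈{8}] r2c8 has the single candidate 8. So r2c8=8.
Step 27. [r3c2∈{1}] r3c2 is down to just 1 ⇒ r3c2=1.
Step 28. [r2c4∈{4}] nothing but 4 survives at r2c4 ⇒ r2c4=4.
Step 29. [r8c5∈{7}] nothing but 7 survives at r8c5 ⇒ r8c5=7.
Step 30. [r1c3∈{4}] r1c3 is down to just 4. So r1c3=4.
Step 31. [r2c7∈{6}] nothing but 6 survives at r2c7, so r2c7=6.
Step 32. [r4c2∈{4}] r4c2's peers cover all but 4, so r4c2=4.
Step 33. [r7c5∈{9}] r7c5's peers cover all but 9, so r7c5=9.
Step 34. [r9c7∈{3}] r9c7's peers cover all but 3. So r9c7=3.
Step 35. [r5c1∈{8}] only 8 remains possible at r5c1 ⇒ r5c1=8.
Step 36. [r9c6∈{5}] r9c6's peers cover all but 5, so r9c6=5.
Step 37. [r2c5∈{2}] r2c5 is down to just 2 ⇒ r2c5=2.
Step 38. [r5c8∈{1}] r5c8 is down to just 1, so r5c8=1.
Step 39. [r5c4∈{6}] r5c4 is down to just 6 ⇒ r5c4=6.
Step 40. [r8c1∈{1}] r8c1 has the single candidate 1, so r8c1=1.
Step 41. [r2c9∈{9}] r2c9 is down to just 9 ⇒ r2c9=9.

Answer: 6 8 4 7 3 9 1 2 5 / 3 7 5 4 2 1 6 8 9 / 2 1 9 5 6 8 4 7 3 / 9 4 6 8 1 3 7 5 2 / 8 3 7 6 5 2 9 1 4 / 5 2 1 9 4 7 8 3 6 / 7 5 8 3 9 6 2 4 1 / 1 9 3 2 7 4 5 6 8 / 4 6 2 1 8 5 3 9 7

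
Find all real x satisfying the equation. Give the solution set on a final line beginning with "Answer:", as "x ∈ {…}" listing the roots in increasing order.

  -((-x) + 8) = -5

Step 1. [-((-x) + 8) = -5] leading − — multiply by −1, so neg: (-x) + 8 = 5.
Step 2. [(-x) + 8 = 5] peel the +8: subtract 8 from each side. So sub: -x = -3.
Step 3. [-x = -3] leading − — multiply by −1, so neg: x = 3.

Answer: x ∈ {3}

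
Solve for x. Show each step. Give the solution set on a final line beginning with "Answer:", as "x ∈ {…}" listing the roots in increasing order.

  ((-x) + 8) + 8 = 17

Step 1. [((-x) + 8) + 8 = 17] +8 is outermost — subtract 8 both sides ⇒ sub: (-x) + 8 = 9.
Step 2. [(-x) + 8 = 9] subtract 8: x sits inside (… + 8) ⇒ sub: -x = 1.
Step 3. [-x = 1] flip signs both sides ⇒ neg: x = -1.

Answer: x ∈ {-1}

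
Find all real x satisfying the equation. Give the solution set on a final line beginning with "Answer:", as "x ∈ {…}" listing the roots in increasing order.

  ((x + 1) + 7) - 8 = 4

Step 1. [((x + 1) + 7) - 8 = 4] add 8: x sits inside (… - 8), so sub: (x + 1) + 7 = 12.
Step 2. [(x + 1) + 7 = 12] +7 is outermost — subtract 7 both sides ⇒ sub: x + 1 = 5.
Step 3. [x + 1 = 5] +1 is outermost — subtract 1 both sides. So sub: x = 4.

Answer: x ∈ {4}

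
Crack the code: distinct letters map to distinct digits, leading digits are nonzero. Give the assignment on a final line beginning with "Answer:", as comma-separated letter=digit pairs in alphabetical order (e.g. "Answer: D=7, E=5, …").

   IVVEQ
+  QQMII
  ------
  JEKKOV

Step 1. [col 1: Q + I ≡ V (mod 10)] several values work for Q in column 1 (Q + I ≡ V (mod 10), carry-in 0); try Q=7, so Q=7.
Step 2. [col 1: Q + I ≡ V (mod 10)] several values work for I in column 1 (Q + I ≡ V (mod 10), carry-in 0); try I=5, so I=5.
Step 3. [J] adding two 5-digit numbers gives at most 5+1 digits, and here it does — J is that final carry and must be 1, so J=1.
Step 4. [col 1: Q + I ≡ V (mod 10)] column 1: given Q=7, I=5, carry-in 0, and digits 1,5,7 already taken and all letters distinct, Q+I≡V (mod 10) forces V=2 ⇒ V=2.
Step 5. [col 2: E + I ≡ O (mod 10)] O=9 is one option consistent with column 2 (E + I ≡ O (mod 10), carry-in 1) — take it. So O=9.
Step 6. [col 2: E + I ≡ O (mod 10)] from column 2 (I=5, O=9, carry-in 1, digits 1,2,5,7,9 already taken and all letters distinct): E must equal 3 ⇒ E=3.
Step 7. [col 3: V + M ≡ K (mod 10)] no forcing yet in column 3 (carry-in 0); M=8 is free and consistent — try it ⇒ M=8.
Step 8. [col 3: V + M ≡ K (mod 10)] column 3 reads V+M+carry(0)=K with V=2, M=8; with digits 1,2,3,5,7,8,9 already taken and all letters distinct, the only value for K is 0 ⇒ K=0.

Answer: E=3, I=5, J=1, K=0, M=8, O=9, Q=7, V=2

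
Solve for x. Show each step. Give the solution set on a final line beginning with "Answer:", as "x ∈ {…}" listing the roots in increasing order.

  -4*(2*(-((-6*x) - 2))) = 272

Step 1. [-4*(2*(-((-6*x) - 2))) = 272] leading coefficient -4: divide by -4. So div: 2*(-((-6*x) - 2)) = -68.
Step 2. [2*(-((-6*x) - 2)) = -68] 2 out front; divide by 2, so div: -((-6*x) - 2) = -34.
Step 3. [-((-6*x) - 2) = -34] LHS negated; negate both sides, so neg: (-6*x) - 2 = 34.
Step 4. [(-6*x) - 2 = 34] add 2: x sits inside (… - 2), so sub: -6*x = 36.
Step 5. [-6*x = 36] -6·(inner) — divide through by -6. So div: x = -6.

Answer: x ∈ {-6}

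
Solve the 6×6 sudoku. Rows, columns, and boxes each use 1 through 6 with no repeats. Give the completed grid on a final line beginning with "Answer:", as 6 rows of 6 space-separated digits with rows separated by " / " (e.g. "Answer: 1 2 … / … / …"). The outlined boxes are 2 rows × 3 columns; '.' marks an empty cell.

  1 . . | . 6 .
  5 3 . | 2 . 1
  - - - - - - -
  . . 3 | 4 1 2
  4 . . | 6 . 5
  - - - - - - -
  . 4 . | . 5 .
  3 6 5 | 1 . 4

Step 1. [r1c2∈{2}] nothing but 2 survives at r1c2. So r1c2=2.
Step 2. [r5c3∈{1,2}] across row 5, 1 lands solely at r5c3, so r5c3=1.
Step 3. [r5c4∈{3}] only 3 remains possible at r5c4 ⇒ r5c4=3.
Step 4. [r2c5∈{4}] r2c5's peers cover all but 4. So r2c5=4.
Step 5. [r3c1∈{6}] nothing but 6 survives at r3c1. So r3c1=6.
Step 6. [r1c4∈{5}] r1c4 has the single candidate 5 ⇒ r1c4=5.
Step 7. [r6c5∈{2}] r6c5 has the single candidate 2, so r6c5=2.
Step 8. [r4c5∈{3}] only 3 remains possible at r4c5, so r4c5=3.
Step 9. [r3c2∈{5}] r3c2 is down to just 5 ⇒ r3c2=5.
Step 10. [r1c6∈{3}] only 3 remains possible at r1c6, so r1c6=3.
Step 11. [r2c3∈{6}] r2c3 is down to just 6 ⇒ r2c3=6.
Step 12. [r1c3∈{4}] only 4 remains possible at r1c3, so r1c3=4.
Step 13. [r4c2∈{1}] r4c2 has the single candidate 1, so r4c2=1.
Step 14. [r5c6∈{6}] r5c6's peers cover all but 6. So r5c6=6.
Step 15. [r4c3∈{2}] only 2 remains possible at r4c3 ⇒ r4c3=2.
Step 16. [r5c1∈{2}] only 2 remains possible at r5c1. So r5c1=2.

Answer: 1 2 4 5 6 3 / 5 3 6 2 4 1 / 6 5 3 4 1 2 / 4 1 2 6 3 5 / 2 4 1 3 5 6 / 3 6 5 1 2 4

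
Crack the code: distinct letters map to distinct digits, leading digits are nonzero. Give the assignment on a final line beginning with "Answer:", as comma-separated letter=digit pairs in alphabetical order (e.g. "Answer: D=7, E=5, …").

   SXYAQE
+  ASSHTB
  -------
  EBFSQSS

Step 1. [col 1: E + B ≡ S (mod 10)] S=7 is one option consistent with column 1 (E + B ≡ S (mod 10), carry-in 0) — take it ⇒ S=7.
Step 2. [col 1: E + B ≡ S (mod 10)] E=1 is one option consistent with column 1 (E + B ≡ S (mod 10), carry-in 0) — take it. So E=1.
Step 3. [col 1: E + B ≡ S (mod 10)] column 1 reads E+B+carry(0)=S with E=1, S=7; with digits 1,7 already taken and all letters distinct, the only value for B is 6. So B=6.
Step 4. [col 2: Q + T ≡ S (mod 10)] column 2 (Q + T ≡ S (mod 10), carry-in 0) doesn't pin T yet; pick T=4 and continue, so T=4.
Step 5. [col 2: Q + T ≡ S (mod 10)] column 2: given T=4, S=7, carry-in 0, and digits 1,4,6,7 already taken and all letters distinct, Q+T≡S (mod 10) forces Q=3. So Q=3.
Step 6. [col 3: A + H ≡ Q (mod 10)] no forcing yet in column 3 (carry-in 0); H=5 is free and consistent — try it, so H=5.
Step 7. [col 3: A + H ≡ Q (mod 10)] from column 3 (H=5, Q=3, carry-in 0, digits 1,3,4,5,6,7 already taken and all letters distinct): A must equal 8. So A=8.
Step 8. [col 4: Y + S ≡ S (mod 10)] from column 4 (S=7, carry-in 1, digits 1,3,4,5,6,7,8 already taken and all letters distinct): Y must equal 9. So Y=9.
Step 9. [col 5: X + S ≡ F (mod 10)] column 5 reads X+S+carry(1)=F with S=7; with digits 1,3,4,5,6,7,8,9 already taken and all letters distinct, the only value for X is 2. So X=2.
Step 10. [col 5: X + S ≡ F (mod 10)] column 5: given X=2, S=7, carry-in 1, and digits 1,2,3,4,5,6,7,8,9 already taken and all letters distinct, X+S≡F (mod 10) forces F=0. So F=0.

Answer: A=8, B=6, E=1, F=0, H=5, Q=3, S=7, T=4, X=2, Y=9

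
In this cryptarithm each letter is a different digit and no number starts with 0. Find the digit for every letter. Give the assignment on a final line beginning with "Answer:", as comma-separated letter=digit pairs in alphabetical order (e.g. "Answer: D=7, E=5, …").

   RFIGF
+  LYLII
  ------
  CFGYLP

Step 1. [col 1: F + I ≡ P (mod 10)] P=0 is one option consistent with column 1 (F + I ≡ P (mod 10), carry-in 0) — take it ⇒ P=0.
Step 2. [C] the sum has 6 digits but both addends have 5; that extra leading digit C is the final carry, namely 1, so C=1.
Step 3. [col 1: F + I ≡ P (mod 10)] I=7 is one option consistent with column 1 (F + I ≡ P (mod 10), carry-in 0) — take it ⇒ I=7.
Step 4. [col 1: F + I ≡ P (mod 10)] column 1: given I=7, P=0, carry-in 0, and digits 0,1,7 already taken and all letters distinct, F+I≡P (mod 10) forces F=3, so F=3.
Step 5. [col 2: G + I ≡ L (mod 10)] no forcing yet in column 2 (carry-in 1); L=4 is free and consistent — try it. So L=4.
Step 6. [col 2: G + I ≡ L (mod 10)] from column 2 (I=7, L=4, carry-in 1, digits 0,1,3,4,7 already taken and all letters distinct): G must equal 6, so G=6.
Step 7. [col 3: I + L ≡ Y (mod 10)] column 3 reads I+L+carry(1)=Y with I=7, L=4; with digits 0,1,3,4,6,7 already taken and all letters distinct, the only value for Y is 2, so Y=2.
Step 8. [col 5: R + L ≡ F (mod 10)] from column 5 (L=4, F=3, carry-in 0, digits 0,1,2,3,4,6,7 already taken and all letters distinct): R must equal 9, so R=9.

Answer: C=1, F=3, G=6, I=7, L=4, P=0, R=9, Y=2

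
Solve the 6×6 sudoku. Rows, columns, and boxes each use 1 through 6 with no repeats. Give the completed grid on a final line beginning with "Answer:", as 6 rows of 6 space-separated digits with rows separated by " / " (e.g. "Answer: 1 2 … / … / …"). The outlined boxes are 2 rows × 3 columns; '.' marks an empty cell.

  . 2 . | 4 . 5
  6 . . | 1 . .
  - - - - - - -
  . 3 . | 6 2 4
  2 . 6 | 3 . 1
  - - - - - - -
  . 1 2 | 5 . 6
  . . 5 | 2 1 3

Step 1. [r4c2∈{4,5}] row 4 places 4 nowhere but r4c2 ⇒ r4c2=4.
Step 2. [r3c3∈{1}] only 1 remains possible at r3c3. So r3c3=1.
Step 3. [r1c3∈{3}] only 3 remains possible at r1c3. So r1c3=3.
Step 4. [r5c5∈{4}] nothing but 4 survives at r5c5. So r5c5=4.
Step 5. [r2c5∈{3}] r2c5 has the single candidate 3. So r2c5=3.
Step 6. [r2c2∈{5}] r2c2 has the single candidate 5, so r2c2=5.
Step 7. [r4c5∈{5}] r4c5 is down to just 5 ⇒ r4c5=5.
Step 8. [r5c1∈{3}] r5c1 is down to just 3, so r5c1=3.
Step 9. [r6c2∈{6}] only 6 remains possible at r6c2, so r6c2=6.
Step 10. [r1c5∈{6}] nothing but 6 survives at r1c5 ⇒ r1c5=6.
Step 11. [r1c1∈{1}] only 1 remains possible at r1c1, so r1c1=1.
Step 12. [r3c1∈{5}] r3c1's peers cover all but 5, so r3c1=5.
Step 13. [r6c1∈{4}] r6c1 has the single candidate 4. So r6c1=4.
Step 14. [r2c6∈{2}] r2c6 is down to just 2, so r2c6=2.
Step 15. [r2c3∈{4}] r2c3 has the single candidate 4 ⇒ r2c3=4.

Answer: 1 2 3 4 6 5 / 6 5 4 1 3 2 / 5 3 1 6 2 4 / 2 4 6 3 5 1 / 3 1 2 5 4 6 / 4 6 5 2 1 3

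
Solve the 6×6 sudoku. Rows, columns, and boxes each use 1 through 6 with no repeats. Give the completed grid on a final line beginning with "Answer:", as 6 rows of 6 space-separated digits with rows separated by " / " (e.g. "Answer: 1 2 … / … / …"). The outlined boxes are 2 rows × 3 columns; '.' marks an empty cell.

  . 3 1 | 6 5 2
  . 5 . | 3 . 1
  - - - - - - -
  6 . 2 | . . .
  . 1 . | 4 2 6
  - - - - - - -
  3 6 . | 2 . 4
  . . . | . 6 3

Step 1. [r6c4∈{1,5}] r6c4 is the only open cell in box 6 admitting 5. So r6c4=5.
Step 2. [r6c3∈{4}] r6c3 is down to just 4. So r6c3=4.
Step 3. [r2c1∈{2,4}] r2c1 is the only open cell in row 2 admitting 2, so r2c1=2.
Step 4. [r3c4∈{1}] only 1 remains possible at r3c4. So r3c4=1.
Step 5. [r4c1∈{5}] only 5 remains possible at r4c1, so r4c1=5.
Step 6. [r6c1∈{1}] r6c1's peers cover all but 1. So r6c1=1.
Step 7. [r3c6∈{5}] r3c6's peers cover all but 5 ⇒ r3c6=5.
Step 8. [r5c5∈{1}] r5c5's peers cover all but 1. So r5c5=1.
Step 9. [r1c1∈{4}] only 4 remains possible at r1c1, so r1c1=4.
Step 10. [r2c3∈{6}] r2c3 is down to just 6, so r2c3=6.
Step 11. [r6c2∈{2}] nothing but 2 survives at r6c2. So r6c2=2.
Step 12. [r4c3∈{3}] r4c3 is down to just 3 ⇒ r4c3=3.
Step 13. [r2c5∈{4}] r2c5's peers cover all but 4 ⇒ r2c5=4.
Step 14. [r3c2∈{4}] r3c2's peers cover all but 4 ⇒ r3c2=4.
Step 15. [r3c5∈{3}] r3c5 has the single candidate 3 ⇒ r3c5=3.
Step 16. [r5c3∈{5}] r5c3 is down to just 5. So r5c3=5.

Answer: 4 3 1 6 5 2 / 2 5 6 3 4 1 / 6 4 2 1 3 5 / 5 1 3 4 2 6 / 3 6 5 2 1 4 / 1 2 4 5 6 3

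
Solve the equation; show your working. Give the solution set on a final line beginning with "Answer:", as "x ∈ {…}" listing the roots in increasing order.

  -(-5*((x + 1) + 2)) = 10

Step 1. [-(-5*((x + 1) + 2)) = 10] LHS negated; negate both sides, so neg: -5*((x + 1) + 2) = -10.
Step 2. [-5*((x + 1) + 2) = -10] divide by the outer -5. So div: (x + 1) + 2 = 2.
Step 3. [(x + 1) + 2 = 2] +2 is outermost — subtract 2 both sides. So sub: x + 1 = 0.
Step 4. [x + 1 = 0] peel the +1: subtract 1 from each side. So sub: x = -1.

Answer: x ∈ {-1}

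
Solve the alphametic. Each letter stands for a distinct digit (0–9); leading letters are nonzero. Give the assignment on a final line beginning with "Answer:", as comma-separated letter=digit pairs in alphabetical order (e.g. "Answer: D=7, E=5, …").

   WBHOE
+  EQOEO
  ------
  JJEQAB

Step 1. [col 1: E + O ≡ B (mod 10)] B=5 is one option consistent with column 1 (E + O ≡ B (mod 10), carry-in 0) — take it, so B=5.
Step 2. [col 1: E + O ≡ B (mod 10)] E=8 is one option consistent with column 1 (E + O ≡ B (mod 10), carry-in 0) — take it, so E=8.
Step 3. [col 1: E + O ≡ B (mod 10)] column 1 reads E+O+carry(0)=B with E=8, B=5; with digits 5,8 already taken and all letters distinct, the only value for O is 7, so O=7.
Step 4. [J] adding two 5-digit numbers gives at most 5+1 digits, and here it does — J is that final carry and must be 1 ⇒ J=1.
Step 5. [col 2: O + E ≡ A (mod 10)] column 2: given O=7, E=8, carry-in 1, and digits 1,5,7,8 already taken and all letters distinct, O+E≡A (mod 10) forces A=6. So A=6.
Step 6. [col 3: H + O ≡ Q (mod 10)] several values work for H in column 3 (H + O ≡ Q (mod 10), carry-in 1); try H=4 ⇒ H=4.
Step 7. [col 3: H + O ≡ Q (mod 10)] column 3 reads H+O+carry(1)=Q with H=4, O=7; with digits 1,4,5,6,7,8 already taken and all letters distinct, the only value for Q is 2 ⇒ Q=2.
Step 8. [col 5: W + E ≡ J (mod 10)] column 5: given E=8, J=1, carry-in 0, and digits 1,2,4,5,6,7,8 already taken and all letters distinct, W+E≡J (mod 10) forces W=3, so W=3.

Answer: A=6, B=5, E=8, H=4, J=1, O=7, Q=2, W=3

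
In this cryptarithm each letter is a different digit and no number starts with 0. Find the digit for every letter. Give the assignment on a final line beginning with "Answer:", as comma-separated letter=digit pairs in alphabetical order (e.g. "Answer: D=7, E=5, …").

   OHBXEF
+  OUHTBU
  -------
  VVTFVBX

Step 1. [V] V is the leading digit of a 7-digit sum of two 6-digit numbers; the final carry is exactly 1. So V=1.
Step 2. [col 1: F + U ≡ X (mod 10)] F=6 is one option consistent with column 1 (F + U ≡ X (mod 10), carry-in 0) — take it, so F=6.
Step 3. [col 1: F + U ≡ X (mod 10)] several values work for X in column 1 (F + U ≡ X (mod 10), carry-in 0); try X=9. So X=9.
Step 4. [col 1: F + U ≡ X (mod 10)] in column 1 we have F+U≡X with carry-in 0; given F=6, X=9 and digits 1,6,9 already taken and all letters distinct, that pins U to 3, so U=3.
Step 5. [col 2: E + B ≡ B (mod 10)] from column 2 (nothing yet, carry-in 0, digits 1,3,6,9 already taken and all letters distinct): E must equal 0. So E=0.
Step 6. [col 2: E + B ≡ B (mod 10)] column 2 (E + B ≡ B (mod 10), carry-in 0) doesn't pin B yet; pick B=7 and continue. So B=7.
Step 7. [col 3: X + T ≡ V (mod 10)] from column 3 (X=9, V=1, carry-in 0, digits 0,1,3,6,7,9 already taken and all letters distinct): T must equal 2. So T=2.
Step 8. [col 4: B + H ≡ F (mod 10)] column 4 reads B+H+carry(1)=F with B=7, F=6; with digits 0,1,2,3,6,7,9 already taken and all letters distinct, the only value for H is 8. So H=8.
Step 9. [col 6: O + O ≡ V (mod 10)] column 6: given V=1, carry-in 1, and digits 0,1,2,3,6,7,8,9 already taken and all letters distinct, O+O≡V (mod 10) forces O=5 ⇒ O=5.

Answer: B=7, E=0, F=6, H=8, O=5, T=2, U=3, V=1, X=9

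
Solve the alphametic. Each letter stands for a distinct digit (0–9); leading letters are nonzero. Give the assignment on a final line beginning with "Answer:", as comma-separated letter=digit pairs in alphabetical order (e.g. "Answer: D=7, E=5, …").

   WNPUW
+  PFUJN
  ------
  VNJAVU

Step 1. [V] V is the leading digit of a 6-digit sum of two 5-digit numbers; the final carry is exactly 1. So V=1.
Step 2. [col 1: W + N ≡ U (mod 10)] column 1 (W + N ≡ U (mod 10), carry-in 0) doesn't pin U yet; pick U=2 and continue ⇒ U=2.
Step 3. [col 1: W + N ≡ U (mod 10)] column 1 (W + N ≡ U (mod 10), carry-in 0) doesn't pin N yet; pick N=3 and continue. So N=3.
Step 4. [col 1: W + N ≡ U (mod 10)] column 1: given N=3, U=2, carry-in 0, and digits 1,2,3 already taken and all letters distinct, W+N≡U (mod 10) forces W=9, so W=9.
Step 5. [col 2: U + J ≡ V (mod 10)] from column 2 (U=2, V=1, carry-in 1, digits 1,2,3,9 already taken and all letters distinct): J must equal 8, so J=8.
Step 6. [col 3: P + U ≡ A (mod 10)] column 3 (P + U ≡ A (mod 10), carry-in 1) doesn't pin P yet; pick P=4 and continue, so P=4.
Step 7. [col 3: P + U ≡ A (mod 10)] column 3 reads P+U+carry(1)=A with P=4, U=2; with digits 1,2,3,4,8,9 already taken and all letters distinct, the only value for A is 7. So A=7.
Step 8. [col 4: N + F ≡ J (mod 10)] column 4 reads N+F+carry(0)=J with N=3, J=8; with digits 1,2,3,4,7,8,9 already taken and all letters distinct, the only value for F is 5, so F=5.

Answer: A=7, F=5, J=8, N=3, P=4, U=2, V=1, W=9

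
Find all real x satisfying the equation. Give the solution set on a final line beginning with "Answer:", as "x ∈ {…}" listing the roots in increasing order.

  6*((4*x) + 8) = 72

Step 1. [6*((4*x) + 8) = 72] 6·(inner) — divide through by 6 ⇒ div: (4*x) + 8 = 12.
Step 2. [(4*x) + 8 = 12] the outer +8 inverts by subtracting 8 ⇒ sub: 4*x = 4.
Step 3. [4*x = 4] divide by the outer 4 ⇒ div: x = 1.

Answer: x ∈ {1}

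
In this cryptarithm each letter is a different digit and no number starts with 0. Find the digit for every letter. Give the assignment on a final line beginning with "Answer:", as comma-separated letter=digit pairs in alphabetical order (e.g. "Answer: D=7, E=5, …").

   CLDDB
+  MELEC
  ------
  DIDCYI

Step 1. [col 1: B + C ≡ I (mod 10)] C=5 is one option consistent with column 1 (B + C ≡ I (mod 10), carry-in 0) — take it, so C=5.
Step 2. [col 1: B + C ≡ I (mod 10)] no forcing yet in column 1 (carry-in 0); I=2 is free and consistent — try it ⇒ I=2.
Step 3. [col 1: B + C ≡ I (mod 10)] column 1 reads B+C+carry(0)=I with C=5, I=2; with digits 2,5 already taken and all letters distinct, the only value for B is 7. So B=7.
Step 4. [col 2: D + E ≡ Y (mod 10)] no forcing yet in column 2 (carry-in 1); Y=0 is free and consistent — try it ⇒ Y=0.
Step 5. [col 2: D + E ≡ Y (mod 10)] several values work for E in column 2 (D + E ≡ Y (mod 10), carry-in 1); try E=8. So E=8.
Step 6. [col 2: D + E ≡ Y (mod 10)] column 2: given E=8, Y=0, carry-in 1, and digits 0,2,5,7,8 already taken and all letters distinct, D+E≡Y (mod 10) forces D=1. So D=1.
Step 7. [col 3: D + L ≡ C (mod 10)] column 3: given D=1, C=5, carry-in 1, and digits 0,1,2,5,7,8 already taken and all letters distinct, D+L≡C (mod 10) forces L=3, so L=3.
Step 8. [col 5: C + M ≡ I (mod 10)] from column 5 (C=5, I=2, carry-in 1, digits 0,1,2,3,5,7,8 already taken and all letters distinct): M must equal 6 ⇒ M=6.

Answer: B=7, C=5, D=1, E=8, I=2, L=3, M=6, Y=0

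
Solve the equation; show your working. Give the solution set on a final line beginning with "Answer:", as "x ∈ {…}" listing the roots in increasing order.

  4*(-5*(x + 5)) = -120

Step 1. [4*(-5*(x + 5)) = -120] divide by the outer 4, so div: -5*(x + 5) = -30.
Step 2. [-5*(x + 5) = -30] leading coefficient -5: divide by -5 ⇒ div: x + 5 = 6.
Step 3. [x + 5 = 6] the outer +5 inverts by subtracting 5. So sub: x = 1.

Answer: x ∈ {1}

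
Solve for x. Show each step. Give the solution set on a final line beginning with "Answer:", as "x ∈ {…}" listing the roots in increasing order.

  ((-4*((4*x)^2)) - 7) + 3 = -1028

Step 1. [((-4*((4*x)^2)) - 7) + 3 = -1028] peel the +3: subtract 3 from each side, so sub: (-4*((4*x)^2)) - 7 = -1031.
Step 2. [(-4*((4*x)^2)) - 7 = -1031] add 7: x sits inside (… - 7), so sub: -4*((4*x)^2) = -1024.
Step 3. [-4*((4*x)^2) = -1024] -4 out front; divide by -4, so div: (4*x)^2 = 256.
Step 4. [(4*x)^2 = 256] √ both sides: 256 ≥ 0 gives two branches. So sqrt: 4*x = 16 or -16.
Step 5. [4*x = 16 or -16] 4 out front; divide by 4 ⇒ div: x = 4 or -4.

Answer: x ∈ {-4, 4}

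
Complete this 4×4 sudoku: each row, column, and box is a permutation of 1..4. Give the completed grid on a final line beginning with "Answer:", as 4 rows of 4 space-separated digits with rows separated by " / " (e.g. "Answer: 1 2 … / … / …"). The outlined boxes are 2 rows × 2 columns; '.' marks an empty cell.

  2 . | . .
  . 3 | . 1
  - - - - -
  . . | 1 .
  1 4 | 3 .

Step 1. [r1c3∈{4}] r1c3 has the single candidate 4. So r1c3=4.
Step 2. [r4c4∈{2}] r4c4 has the single candidate 2, so r4c4=2.
Step 3. [r1c4∈{3}] r1c4 has the single candidate 3, so r1c4=3.
Step 4. [r3c2∈{2}] only 2 remains possible at r3c2. So r3c2=2.
Step 5. [r2c3∈{2}] nothing but 2 survives at r2c3, so r2c3=2.
Step 6. [r2c1∈{4}] nothing but 4 survives at r2c1. So r2c1=4.
Step 7. [r3c1∈{3}] r3c1 has the single candidate 3 ⇒ r3c1=3.
Step 8. [r3c4∈{4}] only 4 remains possible at r3c4. So r3c4=4.
Step 9. [r1c2∈{1}] nothing but 1 survives at r1c2. So r1c2=1.

Answer: 2 1 4 3 / 4 3 2 1 / 3 2 1 4 / 1 4 3 2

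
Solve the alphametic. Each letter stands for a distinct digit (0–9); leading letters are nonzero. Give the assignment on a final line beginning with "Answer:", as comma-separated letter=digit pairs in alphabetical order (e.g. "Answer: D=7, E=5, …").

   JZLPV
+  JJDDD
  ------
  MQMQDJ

Step 1. [M] M is the leading digit of a 6-digit sum of two 5-digit numbers; the final carry is exactly 1 ⇒ M=1.
Step 2. [col 1: V + D ≡ J (mod 10)] column 1 (V + D ≡ J (mod 10), carry-in 0) doesn't pin D yet; pick D=2 and continue. So D=2.
Step 3. [col 1: V + D ≡ J (mod 10)] no forcing yet in column 1 (carry-in 0); V=6 is free and consistent — try it, so V=6.
Step 4. [col 1: V + D ≡ J (mod 10)] column 1: given V=6, D=2, carry-in 0, and digits 1,2,6 already taken and all letters distinct, V+D≡J (mod 10) forces J=8 ⇒ J=8.
Step 5. [col 2: P + D ≡ D (mod 10)] column 2: given D=2, carry-in 0, and digits 1,2,6,8 already taken and all letters distinct, P+D≡D (mod 10) forces P=0 ⇒ P=0.
Step 6. [col 3: L + D ≡ Q (mod 10)] no forcing yet in column 3 (carry-in 0); L=5 is free and consistent — try it ⇒ L=5.
Step 7. [col 3: L + D ≡ Q (mod 10)] in column 3 we have L+D≡Q with carry-in 0; given L=5, D=2 and digits 0,1,2,5,6,8 already taken and all letters distinct, that pins Q to 7 ⇒ Q=7.
Step 8. [col 4: Z + J ≡ M (mod 10)] column 4 reads Z+J+carry(0)=M with J=8, M=1; with digits 0,1,2,5,6,7,8 already taken and all letters distinct, the only value for Z is 3 ⇒ Z=3.

Answer: D=2, J=8, L=5, M=1, P=0, Q=7, V=6, Z=3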